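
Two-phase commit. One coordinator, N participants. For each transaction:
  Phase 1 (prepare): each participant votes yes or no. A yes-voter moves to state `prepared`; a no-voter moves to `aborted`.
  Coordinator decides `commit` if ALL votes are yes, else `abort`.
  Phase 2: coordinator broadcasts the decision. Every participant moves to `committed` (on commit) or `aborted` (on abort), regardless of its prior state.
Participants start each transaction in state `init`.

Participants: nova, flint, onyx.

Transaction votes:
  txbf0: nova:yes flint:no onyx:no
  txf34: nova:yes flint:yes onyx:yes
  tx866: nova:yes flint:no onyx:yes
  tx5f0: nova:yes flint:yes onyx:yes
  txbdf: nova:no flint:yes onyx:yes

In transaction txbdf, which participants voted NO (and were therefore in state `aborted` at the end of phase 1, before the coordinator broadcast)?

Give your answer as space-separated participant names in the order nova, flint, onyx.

Txn txbdf phase 1: nova no -> aborted; flint yes -> prepared; onyx yes -> prepared

Answer: nova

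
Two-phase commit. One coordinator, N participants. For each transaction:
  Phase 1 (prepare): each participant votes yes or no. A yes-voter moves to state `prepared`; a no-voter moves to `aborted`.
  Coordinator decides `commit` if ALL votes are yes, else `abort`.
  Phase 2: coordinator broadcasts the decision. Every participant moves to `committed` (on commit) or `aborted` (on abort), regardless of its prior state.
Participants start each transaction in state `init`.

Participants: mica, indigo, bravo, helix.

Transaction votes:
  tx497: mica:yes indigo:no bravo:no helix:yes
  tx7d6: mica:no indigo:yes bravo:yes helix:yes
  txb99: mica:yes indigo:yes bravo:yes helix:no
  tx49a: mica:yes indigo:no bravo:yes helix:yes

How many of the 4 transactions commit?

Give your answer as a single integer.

tx497: no from indigo, bravo -> abort (commits=0)
tx7d6: no from mica -> abort (commits=0)
txb99: no from helix -> abort (commits=0)
tx49a: no from indigo -> abort (commits=0)

Answer: 0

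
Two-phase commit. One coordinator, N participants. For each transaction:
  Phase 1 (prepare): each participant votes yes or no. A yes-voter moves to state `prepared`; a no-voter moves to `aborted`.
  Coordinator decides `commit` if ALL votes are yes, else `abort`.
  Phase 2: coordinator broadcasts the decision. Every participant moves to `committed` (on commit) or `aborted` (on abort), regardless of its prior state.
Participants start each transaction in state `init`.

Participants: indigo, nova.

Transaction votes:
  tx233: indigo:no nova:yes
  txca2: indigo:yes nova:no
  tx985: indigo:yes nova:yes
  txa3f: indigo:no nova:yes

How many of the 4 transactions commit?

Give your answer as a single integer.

Answer: 1

Derivation:
tx233: no from indigo -> abort (commits=0)
txca2: no from nova -> abort (commits=0)
tx985: all yes -> commit (commits=1)
txa3f: no from indigo -> abort (commits=1)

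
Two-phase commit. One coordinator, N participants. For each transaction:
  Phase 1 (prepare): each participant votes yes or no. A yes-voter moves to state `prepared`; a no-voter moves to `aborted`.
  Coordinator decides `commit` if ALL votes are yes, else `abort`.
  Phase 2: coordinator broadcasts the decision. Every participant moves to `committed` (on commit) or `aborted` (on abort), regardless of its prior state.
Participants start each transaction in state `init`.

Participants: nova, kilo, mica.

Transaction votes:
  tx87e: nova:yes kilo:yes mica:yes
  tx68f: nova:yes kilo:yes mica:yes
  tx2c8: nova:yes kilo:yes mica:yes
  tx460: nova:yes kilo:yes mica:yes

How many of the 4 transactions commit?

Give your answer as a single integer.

tx87e: all yes -> commit (commits=1)
tx68f: all yes -> commit (commits=2)
tx2c8: all yes -> commit (commits=3)
tx460: all yes -> commit (commits=4)

Answer: 4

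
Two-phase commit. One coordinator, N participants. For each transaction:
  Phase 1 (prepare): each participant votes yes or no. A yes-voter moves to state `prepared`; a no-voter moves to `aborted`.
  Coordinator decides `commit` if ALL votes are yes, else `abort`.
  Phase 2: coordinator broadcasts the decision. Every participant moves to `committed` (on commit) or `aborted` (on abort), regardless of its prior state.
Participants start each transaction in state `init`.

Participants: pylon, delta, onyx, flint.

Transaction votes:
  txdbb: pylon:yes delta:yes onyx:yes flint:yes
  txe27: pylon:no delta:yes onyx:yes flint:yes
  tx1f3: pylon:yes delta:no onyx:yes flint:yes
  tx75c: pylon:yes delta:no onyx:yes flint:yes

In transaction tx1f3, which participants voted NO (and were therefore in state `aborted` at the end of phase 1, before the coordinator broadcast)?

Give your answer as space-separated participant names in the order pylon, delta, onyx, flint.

Txn tx1f3 phase 1: pylon yes -> prepared; delta no -> aborted; onyx yes -> prepared; flint yes -> prepared

Answer: delta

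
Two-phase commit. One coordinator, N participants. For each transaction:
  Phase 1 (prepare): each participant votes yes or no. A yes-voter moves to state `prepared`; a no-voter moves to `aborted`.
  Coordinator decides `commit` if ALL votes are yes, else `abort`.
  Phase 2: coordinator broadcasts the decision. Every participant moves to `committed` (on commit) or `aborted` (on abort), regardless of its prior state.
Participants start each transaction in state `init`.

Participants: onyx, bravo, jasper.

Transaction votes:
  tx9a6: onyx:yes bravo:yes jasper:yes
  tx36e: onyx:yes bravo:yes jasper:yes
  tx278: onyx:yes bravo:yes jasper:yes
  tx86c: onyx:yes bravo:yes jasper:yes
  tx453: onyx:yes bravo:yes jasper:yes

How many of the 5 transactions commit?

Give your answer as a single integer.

Answer: 5

Derivation:
tx9a6: all yes -> commit (commits=1)
tx36e: all yes -> commit (commits=2)
tx278: all yes -> commit (commits=3)
tx86c: all yes -> commit (commits=4)
tx453: all yes -> commit (commits=5)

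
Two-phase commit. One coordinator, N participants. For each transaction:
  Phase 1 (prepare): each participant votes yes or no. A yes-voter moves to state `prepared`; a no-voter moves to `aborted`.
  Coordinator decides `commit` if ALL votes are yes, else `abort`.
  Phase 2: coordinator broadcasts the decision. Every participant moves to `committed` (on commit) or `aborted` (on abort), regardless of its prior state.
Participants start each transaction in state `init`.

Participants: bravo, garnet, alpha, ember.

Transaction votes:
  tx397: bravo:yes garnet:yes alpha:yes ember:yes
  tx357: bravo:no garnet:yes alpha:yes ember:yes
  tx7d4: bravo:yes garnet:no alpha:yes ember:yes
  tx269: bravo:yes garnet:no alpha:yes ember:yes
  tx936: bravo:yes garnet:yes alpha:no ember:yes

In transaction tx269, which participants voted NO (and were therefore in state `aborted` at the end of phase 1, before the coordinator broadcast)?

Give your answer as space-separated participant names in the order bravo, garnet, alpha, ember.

Txn tx269 phase 1: bravo yes -> prepared; garnet no -> aborted; alpha yes -> prepared; ember yes -> prepared

Answer: garnet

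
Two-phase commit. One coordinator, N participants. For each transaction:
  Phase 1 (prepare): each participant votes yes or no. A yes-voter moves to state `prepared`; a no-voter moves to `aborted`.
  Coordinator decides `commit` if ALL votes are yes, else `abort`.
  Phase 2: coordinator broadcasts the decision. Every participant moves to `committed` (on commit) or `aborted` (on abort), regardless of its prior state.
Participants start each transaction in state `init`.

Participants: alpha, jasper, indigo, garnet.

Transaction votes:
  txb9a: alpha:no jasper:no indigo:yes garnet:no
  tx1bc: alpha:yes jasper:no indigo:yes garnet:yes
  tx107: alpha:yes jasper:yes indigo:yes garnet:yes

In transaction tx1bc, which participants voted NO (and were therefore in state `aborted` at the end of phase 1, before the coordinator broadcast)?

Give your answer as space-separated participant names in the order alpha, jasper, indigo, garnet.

Answer: jasper

Derivation:
Txn tx1bc phase 1: alpha yes -> prepared; jasper no -> aborted; indigo yes -> prepared; garnet yes -> prepared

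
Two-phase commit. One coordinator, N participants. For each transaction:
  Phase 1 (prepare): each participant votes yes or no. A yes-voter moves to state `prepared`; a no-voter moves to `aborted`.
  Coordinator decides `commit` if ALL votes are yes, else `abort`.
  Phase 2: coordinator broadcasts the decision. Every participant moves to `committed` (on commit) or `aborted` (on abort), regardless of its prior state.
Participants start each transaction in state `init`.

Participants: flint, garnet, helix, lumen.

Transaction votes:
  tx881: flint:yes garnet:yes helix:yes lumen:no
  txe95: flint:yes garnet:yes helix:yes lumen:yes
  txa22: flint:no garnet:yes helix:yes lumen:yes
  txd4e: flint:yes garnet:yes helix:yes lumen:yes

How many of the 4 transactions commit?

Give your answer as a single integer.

Answer: 2

Derivation:
tx881: no from lumen -> abort (commits=0)
txe95: all yes -> commit (commits=1)
txa22: no from flint -> abort (commits=1)
txd4e: all yes -> commit (commits=2)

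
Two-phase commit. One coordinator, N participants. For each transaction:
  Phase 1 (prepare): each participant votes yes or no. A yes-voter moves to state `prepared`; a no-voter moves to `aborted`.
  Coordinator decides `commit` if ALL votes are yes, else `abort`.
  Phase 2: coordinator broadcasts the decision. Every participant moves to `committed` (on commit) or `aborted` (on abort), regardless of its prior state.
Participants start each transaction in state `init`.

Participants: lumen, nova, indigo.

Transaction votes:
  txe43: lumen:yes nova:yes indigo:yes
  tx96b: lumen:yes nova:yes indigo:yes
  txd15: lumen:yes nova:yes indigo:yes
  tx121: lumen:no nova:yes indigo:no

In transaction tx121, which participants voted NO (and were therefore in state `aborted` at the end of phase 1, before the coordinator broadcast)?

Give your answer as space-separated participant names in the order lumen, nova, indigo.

Txn tx121 phase 1: lumen no -> aborted; nova yes -> prepared; indigo no -> aborted

Answer: lumen indigo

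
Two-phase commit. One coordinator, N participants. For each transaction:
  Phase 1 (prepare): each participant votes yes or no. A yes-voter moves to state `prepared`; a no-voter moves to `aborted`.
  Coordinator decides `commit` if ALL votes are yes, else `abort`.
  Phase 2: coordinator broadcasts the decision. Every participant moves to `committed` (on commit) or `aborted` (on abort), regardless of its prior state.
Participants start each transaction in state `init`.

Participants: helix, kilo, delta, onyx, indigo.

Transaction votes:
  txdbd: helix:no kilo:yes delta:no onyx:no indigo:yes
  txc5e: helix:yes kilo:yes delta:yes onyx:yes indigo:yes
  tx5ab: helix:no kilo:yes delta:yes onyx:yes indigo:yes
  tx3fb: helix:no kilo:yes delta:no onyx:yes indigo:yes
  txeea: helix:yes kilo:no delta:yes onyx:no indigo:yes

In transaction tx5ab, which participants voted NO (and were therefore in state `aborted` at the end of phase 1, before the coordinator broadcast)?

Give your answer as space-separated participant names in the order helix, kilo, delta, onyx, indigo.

Txn tx5ab phase 1: helix no -> aborted; kilo yes -> prepared; delta yes -> prepared; onyx yes -> prepared; indigo yes -> prepared

Answer: helix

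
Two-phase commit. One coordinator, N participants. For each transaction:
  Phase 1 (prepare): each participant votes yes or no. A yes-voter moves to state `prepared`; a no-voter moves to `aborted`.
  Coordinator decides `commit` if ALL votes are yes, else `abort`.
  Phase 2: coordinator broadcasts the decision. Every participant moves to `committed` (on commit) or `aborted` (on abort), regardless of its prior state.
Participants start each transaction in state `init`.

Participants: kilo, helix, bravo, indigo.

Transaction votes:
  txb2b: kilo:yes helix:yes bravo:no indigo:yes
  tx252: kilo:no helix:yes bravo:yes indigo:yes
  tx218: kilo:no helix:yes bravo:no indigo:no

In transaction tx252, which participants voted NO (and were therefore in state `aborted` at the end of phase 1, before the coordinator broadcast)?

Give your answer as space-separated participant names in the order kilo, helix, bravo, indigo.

Answer: kilo

Derivation:
Txn tx252 phase 1: kilo no -> aborted; helix yes -> prepared; bravo yes -> prepared; indigo yes -> prepared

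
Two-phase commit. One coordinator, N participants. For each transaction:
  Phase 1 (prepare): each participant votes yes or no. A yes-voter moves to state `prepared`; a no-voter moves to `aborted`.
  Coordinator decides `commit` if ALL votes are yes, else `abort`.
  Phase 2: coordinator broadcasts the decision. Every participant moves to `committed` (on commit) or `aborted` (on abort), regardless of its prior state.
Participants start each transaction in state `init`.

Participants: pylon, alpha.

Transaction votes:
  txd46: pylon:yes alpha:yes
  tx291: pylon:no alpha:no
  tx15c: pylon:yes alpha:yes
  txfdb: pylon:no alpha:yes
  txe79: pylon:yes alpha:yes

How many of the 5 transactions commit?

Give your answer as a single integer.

txd46: all yes -> commit (commits=1)
tx291: no from pylon, alpha -> abort (commits=1)
tx15c: all yes -> commit (commits=2)
txfdb: no from pylon -> abort (commits=2)
txe79: all yes -> commit (commits=3)

Answer: 3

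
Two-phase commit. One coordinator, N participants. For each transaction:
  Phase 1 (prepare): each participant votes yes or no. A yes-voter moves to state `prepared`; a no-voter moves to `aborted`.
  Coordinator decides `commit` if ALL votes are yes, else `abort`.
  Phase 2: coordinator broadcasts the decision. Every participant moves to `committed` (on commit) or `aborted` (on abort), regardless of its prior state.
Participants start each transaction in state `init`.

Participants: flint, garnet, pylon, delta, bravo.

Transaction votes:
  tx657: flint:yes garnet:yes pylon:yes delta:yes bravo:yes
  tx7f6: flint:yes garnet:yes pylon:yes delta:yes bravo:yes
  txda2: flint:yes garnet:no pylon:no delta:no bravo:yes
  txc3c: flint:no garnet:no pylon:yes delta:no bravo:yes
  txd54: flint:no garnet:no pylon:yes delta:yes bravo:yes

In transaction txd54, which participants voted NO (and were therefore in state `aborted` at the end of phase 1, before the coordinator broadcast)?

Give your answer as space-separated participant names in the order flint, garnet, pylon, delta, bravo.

Answer: flint garnet

Derivation:
Txn txd54 phase 1: flint no -> aborted; garnet no -> aborted; pylon yes -> prepared; delta yes -> prepared; bravo yes -> prepared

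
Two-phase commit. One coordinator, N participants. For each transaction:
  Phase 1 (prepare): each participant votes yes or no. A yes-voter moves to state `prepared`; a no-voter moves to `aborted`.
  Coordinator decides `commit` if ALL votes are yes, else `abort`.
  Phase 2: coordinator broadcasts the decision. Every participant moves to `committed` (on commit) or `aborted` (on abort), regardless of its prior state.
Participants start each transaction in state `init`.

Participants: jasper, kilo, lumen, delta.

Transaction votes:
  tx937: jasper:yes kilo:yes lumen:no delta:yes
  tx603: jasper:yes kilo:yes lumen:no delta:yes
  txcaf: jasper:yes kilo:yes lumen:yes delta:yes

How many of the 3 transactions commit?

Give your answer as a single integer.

tx937: no from lumen -> abort (commits=0)
tx603: no from lumen -> abort (commits=0)
txcaf: all yes -> commit (commits=1)

Answer: 1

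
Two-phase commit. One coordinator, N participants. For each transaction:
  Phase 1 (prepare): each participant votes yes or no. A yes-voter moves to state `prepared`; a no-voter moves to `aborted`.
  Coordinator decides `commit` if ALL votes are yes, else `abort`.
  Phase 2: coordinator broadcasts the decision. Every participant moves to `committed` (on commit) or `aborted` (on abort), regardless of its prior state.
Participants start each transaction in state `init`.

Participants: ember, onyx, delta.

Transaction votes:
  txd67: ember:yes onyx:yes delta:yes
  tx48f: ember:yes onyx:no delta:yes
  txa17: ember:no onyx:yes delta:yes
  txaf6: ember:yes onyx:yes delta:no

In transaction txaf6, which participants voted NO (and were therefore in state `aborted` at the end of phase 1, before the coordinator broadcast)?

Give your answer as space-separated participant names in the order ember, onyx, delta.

Answer: delta

Derivation:
Txn txaf6 phase 1: ember yes -> prepared; onyx yes -> prepared; delta no -> aborted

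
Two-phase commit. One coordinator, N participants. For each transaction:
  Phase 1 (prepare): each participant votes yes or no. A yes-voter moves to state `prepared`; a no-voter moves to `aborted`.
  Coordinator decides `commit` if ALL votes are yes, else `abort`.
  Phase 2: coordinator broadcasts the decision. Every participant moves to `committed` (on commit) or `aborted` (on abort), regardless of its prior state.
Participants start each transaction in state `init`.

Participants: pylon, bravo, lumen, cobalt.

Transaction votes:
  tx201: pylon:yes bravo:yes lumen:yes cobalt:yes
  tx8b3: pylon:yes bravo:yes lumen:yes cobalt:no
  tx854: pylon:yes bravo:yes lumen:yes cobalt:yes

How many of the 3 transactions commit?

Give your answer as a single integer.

Answer: 2

Derivation:
tx201: all yes -> commit (commits=1)
tx8b3: no from cobalt -> abort (commits=1)
tx854: all yes -> commit (commits=2)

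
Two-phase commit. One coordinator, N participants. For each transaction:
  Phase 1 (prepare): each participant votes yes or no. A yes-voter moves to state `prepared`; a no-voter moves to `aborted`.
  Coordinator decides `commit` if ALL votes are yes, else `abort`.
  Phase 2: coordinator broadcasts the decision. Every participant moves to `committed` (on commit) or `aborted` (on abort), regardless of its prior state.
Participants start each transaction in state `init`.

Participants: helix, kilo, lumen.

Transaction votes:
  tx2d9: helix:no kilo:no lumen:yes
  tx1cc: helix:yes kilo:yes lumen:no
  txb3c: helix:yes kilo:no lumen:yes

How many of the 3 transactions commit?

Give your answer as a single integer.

tx2d9: no from helix, kilo -> abort (commits=0)
tx1cc: no from lumen -> abort (commits=0)
txb3c: no from kilo -> abort (commits=0)

Answer: 0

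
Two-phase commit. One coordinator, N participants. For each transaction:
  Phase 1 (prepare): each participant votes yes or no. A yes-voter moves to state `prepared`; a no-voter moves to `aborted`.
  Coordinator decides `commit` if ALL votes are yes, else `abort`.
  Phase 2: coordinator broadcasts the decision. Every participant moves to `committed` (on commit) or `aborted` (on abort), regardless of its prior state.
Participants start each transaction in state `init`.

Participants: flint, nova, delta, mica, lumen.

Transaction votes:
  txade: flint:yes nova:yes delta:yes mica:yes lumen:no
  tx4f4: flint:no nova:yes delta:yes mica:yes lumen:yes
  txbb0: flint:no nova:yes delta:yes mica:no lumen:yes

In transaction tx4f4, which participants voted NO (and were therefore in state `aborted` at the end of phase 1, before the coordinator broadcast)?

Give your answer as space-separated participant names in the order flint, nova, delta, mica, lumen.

Txn tx4f4 phase 1: flint no -> aborted; nova yes -> prepared; delta yes -> prepared; mica yes -> prepared; lumen yes -> prepared

Answer: flint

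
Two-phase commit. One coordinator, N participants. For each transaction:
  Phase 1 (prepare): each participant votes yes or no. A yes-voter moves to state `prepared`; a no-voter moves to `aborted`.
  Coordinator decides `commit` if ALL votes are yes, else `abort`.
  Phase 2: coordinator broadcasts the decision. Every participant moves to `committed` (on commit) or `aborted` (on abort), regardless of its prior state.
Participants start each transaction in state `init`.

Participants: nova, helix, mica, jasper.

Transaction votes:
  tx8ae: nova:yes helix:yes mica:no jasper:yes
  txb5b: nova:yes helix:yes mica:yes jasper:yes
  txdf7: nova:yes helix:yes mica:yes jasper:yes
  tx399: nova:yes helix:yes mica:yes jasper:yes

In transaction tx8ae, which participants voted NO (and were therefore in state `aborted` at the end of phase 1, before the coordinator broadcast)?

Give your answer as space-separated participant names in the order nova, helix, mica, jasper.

Txn tx8ae phase 1: nova yes -> prepared; helix yes -> prepared; mica no -> aborted; jasper yes -> prepared

Answer: mica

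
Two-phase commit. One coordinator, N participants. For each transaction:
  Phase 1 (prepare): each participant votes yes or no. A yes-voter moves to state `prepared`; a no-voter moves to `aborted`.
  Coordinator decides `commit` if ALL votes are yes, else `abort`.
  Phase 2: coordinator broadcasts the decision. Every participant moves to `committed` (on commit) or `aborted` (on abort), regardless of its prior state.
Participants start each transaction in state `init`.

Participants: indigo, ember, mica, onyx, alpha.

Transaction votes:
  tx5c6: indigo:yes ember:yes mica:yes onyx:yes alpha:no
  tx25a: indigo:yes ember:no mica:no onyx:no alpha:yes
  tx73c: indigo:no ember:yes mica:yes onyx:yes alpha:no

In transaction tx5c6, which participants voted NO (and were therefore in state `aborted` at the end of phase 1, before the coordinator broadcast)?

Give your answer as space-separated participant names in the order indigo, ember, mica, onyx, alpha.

Txn tx5c6 phase 1: indigo yes -> prepared; ember yes -> prepared; mica yes -> prepared; onyx yes -> prepared; alpha no -> aborted

Answer: alpha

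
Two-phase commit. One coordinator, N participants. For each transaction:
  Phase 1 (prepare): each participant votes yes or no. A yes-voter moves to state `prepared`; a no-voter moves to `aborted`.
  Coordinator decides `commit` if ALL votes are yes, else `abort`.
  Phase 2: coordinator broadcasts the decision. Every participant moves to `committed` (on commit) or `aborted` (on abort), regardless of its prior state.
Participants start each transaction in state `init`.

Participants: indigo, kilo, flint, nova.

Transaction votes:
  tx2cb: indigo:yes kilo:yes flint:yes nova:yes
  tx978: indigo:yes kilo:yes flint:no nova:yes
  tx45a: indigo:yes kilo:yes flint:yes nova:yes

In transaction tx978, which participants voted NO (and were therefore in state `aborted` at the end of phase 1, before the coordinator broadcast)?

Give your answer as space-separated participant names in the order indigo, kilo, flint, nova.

Txn tx978 phase 1: indigo yes -> prepared; kilo yes -> prepared; flint no -> aborted; nova yes -> prepared

Answer: flint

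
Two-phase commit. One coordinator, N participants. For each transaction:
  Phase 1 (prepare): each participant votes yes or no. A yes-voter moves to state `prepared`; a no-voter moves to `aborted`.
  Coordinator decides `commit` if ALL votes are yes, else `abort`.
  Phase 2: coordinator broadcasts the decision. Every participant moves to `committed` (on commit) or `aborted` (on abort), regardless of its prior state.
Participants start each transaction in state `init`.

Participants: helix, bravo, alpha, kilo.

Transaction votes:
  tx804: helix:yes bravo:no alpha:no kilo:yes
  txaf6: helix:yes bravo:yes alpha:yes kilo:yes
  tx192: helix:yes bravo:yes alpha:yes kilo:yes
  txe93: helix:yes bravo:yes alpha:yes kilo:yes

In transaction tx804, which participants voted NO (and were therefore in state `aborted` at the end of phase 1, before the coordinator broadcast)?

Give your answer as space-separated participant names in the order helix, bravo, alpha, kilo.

Answer: bravo alpha

Derivation:
Txn tx804 phase 1: helix yes -> prepared; bravo no -> aborted; alpha no -> aborted; kilo yes -> prepared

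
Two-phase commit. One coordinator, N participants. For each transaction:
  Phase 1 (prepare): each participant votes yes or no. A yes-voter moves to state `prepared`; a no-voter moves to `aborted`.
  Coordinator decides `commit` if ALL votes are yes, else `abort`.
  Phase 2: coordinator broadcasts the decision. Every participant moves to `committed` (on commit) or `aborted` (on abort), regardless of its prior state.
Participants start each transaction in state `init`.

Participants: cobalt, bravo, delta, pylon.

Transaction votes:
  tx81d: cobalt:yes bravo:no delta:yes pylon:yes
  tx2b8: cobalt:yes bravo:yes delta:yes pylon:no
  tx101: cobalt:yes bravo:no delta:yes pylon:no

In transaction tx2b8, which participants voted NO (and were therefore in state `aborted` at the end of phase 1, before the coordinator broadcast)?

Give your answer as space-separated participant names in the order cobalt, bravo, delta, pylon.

Txn tx2b8 phase 1: cobalt yes -> prepared; bravo yes -> prepared; delta yes -> prepared; pylon no -> aborted

Answer: pylon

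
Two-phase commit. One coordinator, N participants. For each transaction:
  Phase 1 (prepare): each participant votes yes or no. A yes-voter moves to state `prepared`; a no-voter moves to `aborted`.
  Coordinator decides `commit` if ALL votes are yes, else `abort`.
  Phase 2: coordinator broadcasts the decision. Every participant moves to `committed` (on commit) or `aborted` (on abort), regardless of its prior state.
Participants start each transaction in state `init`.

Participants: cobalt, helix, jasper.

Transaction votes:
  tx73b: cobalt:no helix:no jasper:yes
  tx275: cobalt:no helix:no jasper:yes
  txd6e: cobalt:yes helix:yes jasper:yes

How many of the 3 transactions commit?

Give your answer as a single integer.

tx73b: no from cobalt, helix -> abort (commits=0)
tx275: no from cobalt, helix -> abort (commits=0)
txd6e: all yes -> commit (commits=1)

Answer: 1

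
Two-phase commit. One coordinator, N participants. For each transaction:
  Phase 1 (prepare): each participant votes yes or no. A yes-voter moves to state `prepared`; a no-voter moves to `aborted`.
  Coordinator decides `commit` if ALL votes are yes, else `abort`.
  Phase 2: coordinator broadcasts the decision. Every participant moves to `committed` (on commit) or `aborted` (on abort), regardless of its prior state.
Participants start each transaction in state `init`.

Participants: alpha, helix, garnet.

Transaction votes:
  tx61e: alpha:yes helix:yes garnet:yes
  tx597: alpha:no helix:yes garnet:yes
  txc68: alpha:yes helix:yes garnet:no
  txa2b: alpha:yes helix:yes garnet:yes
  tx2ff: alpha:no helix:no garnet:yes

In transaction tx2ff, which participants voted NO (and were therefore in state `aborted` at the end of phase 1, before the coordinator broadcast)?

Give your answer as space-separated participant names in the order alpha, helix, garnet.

Txn tx2ff phase 1: alpha no -> aborted; helix no -> aborted; garnet yes -> prepared

Answer: alpha helix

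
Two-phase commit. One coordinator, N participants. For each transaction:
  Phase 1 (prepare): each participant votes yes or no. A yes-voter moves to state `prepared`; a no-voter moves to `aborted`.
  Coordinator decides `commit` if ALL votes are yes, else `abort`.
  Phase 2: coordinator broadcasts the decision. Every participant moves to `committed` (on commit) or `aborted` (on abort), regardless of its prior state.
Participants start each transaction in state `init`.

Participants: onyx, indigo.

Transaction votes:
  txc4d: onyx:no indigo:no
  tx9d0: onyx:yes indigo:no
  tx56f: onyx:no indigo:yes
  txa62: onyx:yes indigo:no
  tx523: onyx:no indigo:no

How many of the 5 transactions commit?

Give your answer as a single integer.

txc4d: no from onyx, indigo -> abort (commits=0)
tx9d0: no from indigo -> abort (commits=0)
tx56f: no from onyx -> abort (commits=0)
txa62: no from indigo -> abort (commits=0)
tx523: no from onyx, indigo -> abort (commits=0)

Answer: 0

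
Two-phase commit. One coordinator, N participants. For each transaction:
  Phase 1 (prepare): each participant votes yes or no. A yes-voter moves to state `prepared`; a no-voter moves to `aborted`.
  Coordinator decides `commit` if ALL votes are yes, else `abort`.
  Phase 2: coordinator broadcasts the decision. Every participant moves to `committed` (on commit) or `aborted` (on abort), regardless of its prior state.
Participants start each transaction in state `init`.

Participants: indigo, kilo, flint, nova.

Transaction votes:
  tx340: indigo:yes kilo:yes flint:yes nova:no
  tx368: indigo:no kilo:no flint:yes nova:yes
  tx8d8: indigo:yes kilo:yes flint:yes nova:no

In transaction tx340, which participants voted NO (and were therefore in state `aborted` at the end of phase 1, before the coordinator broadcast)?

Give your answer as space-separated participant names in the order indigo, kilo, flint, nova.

Answer: nova

Derivation:
Txn tx340 phase 1: indigo yes -> prepared; kilo yes -> prepared; flint yes -> prepared; nova no -> aborted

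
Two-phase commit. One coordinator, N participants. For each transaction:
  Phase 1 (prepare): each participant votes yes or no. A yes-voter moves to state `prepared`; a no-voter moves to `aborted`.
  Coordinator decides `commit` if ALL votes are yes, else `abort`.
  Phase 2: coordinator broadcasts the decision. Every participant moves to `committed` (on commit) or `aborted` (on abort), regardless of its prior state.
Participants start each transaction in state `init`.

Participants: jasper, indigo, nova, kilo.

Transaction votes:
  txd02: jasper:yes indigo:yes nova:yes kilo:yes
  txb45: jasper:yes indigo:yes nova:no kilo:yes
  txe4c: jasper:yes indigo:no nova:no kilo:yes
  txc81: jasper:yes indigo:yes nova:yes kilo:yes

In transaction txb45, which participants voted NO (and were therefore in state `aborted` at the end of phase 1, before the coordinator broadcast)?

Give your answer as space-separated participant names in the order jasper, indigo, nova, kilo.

Answer: nova

Derivation:
Txn txb45 phase 1: jasper yes -> prepared; indigo yes -> prepared; nova no -> aborted; kilo yes -> prepared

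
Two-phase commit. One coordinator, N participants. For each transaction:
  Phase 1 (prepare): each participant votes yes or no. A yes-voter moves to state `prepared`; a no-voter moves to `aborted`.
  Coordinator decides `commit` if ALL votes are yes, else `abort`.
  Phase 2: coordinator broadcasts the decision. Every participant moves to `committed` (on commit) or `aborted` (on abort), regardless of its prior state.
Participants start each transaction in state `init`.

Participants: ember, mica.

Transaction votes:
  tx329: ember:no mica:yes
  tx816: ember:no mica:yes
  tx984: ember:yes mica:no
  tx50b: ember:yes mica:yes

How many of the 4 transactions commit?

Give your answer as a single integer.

tx329: no from ember -> abort (commits=0)
tx816: no from ember -> abort (commits=0)
tx984: no from mica -> abort (commits=0)
tx50b: all yes -> commit (commits=1)

Answer: 1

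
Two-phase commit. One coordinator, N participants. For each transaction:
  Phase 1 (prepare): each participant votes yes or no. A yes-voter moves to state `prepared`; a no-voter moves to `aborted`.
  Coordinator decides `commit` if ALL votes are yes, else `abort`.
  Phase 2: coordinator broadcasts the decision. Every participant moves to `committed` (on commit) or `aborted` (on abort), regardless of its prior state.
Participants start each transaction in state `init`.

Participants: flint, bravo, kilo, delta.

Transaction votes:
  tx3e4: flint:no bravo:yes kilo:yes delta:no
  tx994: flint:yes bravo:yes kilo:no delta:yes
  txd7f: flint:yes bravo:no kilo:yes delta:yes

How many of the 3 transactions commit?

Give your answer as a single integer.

tx3e4: no from flint, delta -> abort (commits=0)
tx994: no from kilo -> abort (commits=0)
txd7f: no from bravo -> abort (commits=0)

Answer: 0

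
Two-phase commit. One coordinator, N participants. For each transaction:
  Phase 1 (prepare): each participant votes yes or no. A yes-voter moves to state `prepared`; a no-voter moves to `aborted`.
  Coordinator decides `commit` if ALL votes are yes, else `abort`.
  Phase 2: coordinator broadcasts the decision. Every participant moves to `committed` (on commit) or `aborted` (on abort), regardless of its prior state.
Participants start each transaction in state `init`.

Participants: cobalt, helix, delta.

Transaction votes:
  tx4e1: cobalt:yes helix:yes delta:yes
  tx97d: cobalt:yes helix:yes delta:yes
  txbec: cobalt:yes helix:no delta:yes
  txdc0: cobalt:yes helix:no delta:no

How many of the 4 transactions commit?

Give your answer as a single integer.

tx4e1: all yes -> commit (commits=1)
tx97d: all yes -> commit (commits=2)
txbec: no from helix -> abort (commits=2)
txdc0: no from helix, delta -> abort (commits=2)

Answer: 2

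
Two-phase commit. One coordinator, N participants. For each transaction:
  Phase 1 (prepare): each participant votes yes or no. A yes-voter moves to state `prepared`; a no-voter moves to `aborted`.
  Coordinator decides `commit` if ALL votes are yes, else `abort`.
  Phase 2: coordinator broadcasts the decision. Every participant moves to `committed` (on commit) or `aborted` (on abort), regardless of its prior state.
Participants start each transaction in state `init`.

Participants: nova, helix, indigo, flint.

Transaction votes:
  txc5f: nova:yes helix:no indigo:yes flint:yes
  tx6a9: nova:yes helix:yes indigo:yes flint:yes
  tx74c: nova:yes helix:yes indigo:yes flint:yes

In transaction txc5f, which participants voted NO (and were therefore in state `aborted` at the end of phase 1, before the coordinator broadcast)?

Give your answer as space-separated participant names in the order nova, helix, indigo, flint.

Answer: helix

Derivation:
Txn txc5f phase 1: nova yes -> prepared; helix no -> aborted; indigo yes -> prepared; flint yes -> prepared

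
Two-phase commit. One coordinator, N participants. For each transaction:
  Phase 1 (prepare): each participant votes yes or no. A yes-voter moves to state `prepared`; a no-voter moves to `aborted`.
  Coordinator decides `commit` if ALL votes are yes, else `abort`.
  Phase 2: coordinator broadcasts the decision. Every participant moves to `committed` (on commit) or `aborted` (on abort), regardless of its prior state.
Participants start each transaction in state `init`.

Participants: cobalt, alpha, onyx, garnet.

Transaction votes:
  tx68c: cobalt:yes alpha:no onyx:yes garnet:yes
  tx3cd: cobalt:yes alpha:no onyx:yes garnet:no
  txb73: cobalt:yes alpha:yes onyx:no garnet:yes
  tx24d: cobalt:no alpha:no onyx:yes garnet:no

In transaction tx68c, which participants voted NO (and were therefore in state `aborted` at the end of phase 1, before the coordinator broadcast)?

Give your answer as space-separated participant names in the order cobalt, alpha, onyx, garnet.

Txn tx68c phase 1: cobalt yes -> prepared; alpha no -> aborted; onyx yes -> prepared; garnet yes -> prepared

Answer: alpha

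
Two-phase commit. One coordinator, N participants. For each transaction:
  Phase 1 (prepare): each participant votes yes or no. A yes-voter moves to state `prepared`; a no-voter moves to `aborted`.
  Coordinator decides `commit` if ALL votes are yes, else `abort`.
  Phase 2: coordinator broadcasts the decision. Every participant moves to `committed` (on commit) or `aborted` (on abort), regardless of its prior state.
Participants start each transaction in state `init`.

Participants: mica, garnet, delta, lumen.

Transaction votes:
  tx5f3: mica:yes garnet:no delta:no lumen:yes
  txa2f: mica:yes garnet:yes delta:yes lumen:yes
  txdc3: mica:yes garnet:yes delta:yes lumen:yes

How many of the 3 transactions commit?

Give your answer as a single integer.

Answer: 2

Derivation:
tx5f3: no from garnet, delta -> abort (commits=0)
txa2f: all yes -> commit (commits=1)
txdc3: all yes -> commit (commits=2)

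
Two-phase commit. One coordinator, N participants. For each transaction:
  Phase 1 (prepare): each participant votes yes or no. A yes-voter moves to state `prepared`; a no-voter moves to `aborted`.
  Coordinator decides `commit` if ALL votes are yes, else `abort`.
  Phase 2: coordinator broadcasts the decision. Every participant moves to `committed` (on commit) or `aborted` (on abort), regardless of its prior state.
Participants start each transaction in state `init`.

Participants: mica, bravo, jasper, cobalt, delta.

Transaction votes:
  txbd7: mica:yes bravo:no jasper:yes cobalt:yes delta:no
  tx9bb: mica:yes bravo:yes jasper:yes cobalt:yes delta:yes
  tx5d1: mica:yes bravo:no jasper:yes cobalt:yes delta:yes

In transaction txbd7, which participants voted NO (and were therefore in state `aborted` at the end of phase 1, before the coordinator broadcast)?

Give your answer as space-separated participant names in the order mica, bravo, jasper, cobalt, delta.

Answer: bravo delta

Derivation:
Txn txbd7 phase 1: mica yes -> prepared; bravo no -> aborted; jasper yes -> prepared; cobalt yes -> prepared; delta no -> aborted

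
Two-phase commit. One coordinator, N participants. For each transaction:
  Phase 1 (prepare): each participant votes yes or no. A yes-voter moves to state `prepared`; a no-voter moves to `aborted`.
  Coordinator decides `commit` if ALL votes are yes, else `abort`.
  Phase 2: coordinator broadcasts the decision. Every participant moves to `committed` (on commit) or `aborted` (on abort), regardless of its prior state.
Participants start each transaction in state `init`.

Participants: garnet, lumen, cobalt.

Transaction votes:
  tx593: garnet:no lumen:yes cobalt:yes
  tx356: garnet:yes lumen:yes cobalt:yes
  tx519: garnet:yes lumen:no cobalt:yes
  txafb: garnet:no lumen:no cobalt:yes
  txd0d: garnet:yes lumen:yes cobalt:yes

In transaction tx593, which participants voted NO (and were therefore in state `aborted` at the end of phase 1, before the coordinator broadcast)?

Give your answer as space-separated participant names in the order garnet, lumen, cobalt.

Answer: garnet

Derivation:
Txn tx593 phase 1: garnet no -> aborted; lumen yes -> prepared; cobalt yes -> prepared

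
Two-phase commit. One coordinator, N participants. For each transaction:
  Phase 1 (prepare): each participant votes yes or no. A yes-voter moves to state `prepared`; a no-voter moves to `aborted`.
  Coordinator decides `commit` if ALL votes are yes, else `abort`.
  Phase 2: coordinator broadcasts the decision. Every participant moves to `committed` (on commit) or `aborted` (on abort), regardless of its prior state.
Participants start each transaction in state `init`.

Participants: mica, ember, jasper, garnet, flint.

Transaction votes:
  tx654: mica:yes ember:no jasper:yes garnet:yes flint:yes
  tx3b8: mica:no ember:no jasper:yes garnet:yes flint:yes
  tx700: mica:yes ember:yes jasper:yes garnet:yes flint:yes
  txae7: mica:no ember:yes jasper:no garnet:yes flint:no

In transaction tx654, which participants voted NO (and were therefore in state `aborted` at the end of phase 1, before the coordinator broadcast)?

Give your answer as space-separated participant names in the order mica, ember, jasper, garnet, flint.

Txn tx654 phase 1: mica yes -> prepared; ember no -> aborted; jasper yes -> prepared; garnet yes -> prepared; flint yes -> prepared

Answer: ember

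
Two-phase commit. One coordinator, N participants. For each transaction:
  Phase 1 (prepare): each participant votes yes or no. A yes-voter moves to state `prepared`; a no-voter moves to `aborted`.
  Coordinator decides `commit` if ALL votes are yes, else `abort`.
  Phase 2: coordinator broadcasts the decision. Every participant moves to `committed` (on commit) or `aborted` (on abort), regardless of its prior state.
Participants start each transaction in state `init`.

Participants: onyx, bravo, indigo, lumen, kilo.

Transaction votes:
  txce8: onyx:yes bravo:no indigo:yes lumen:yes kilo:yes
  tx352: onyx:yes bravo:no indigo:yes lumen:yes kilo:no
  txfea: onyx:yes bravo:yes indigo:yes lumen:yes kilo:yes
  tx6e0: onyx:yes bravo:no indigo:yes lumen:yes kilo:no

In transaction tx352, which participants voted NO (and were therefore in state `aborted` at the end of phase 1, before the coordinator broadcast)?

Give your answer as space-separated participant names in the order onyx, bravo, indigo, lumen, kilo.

Txn tx352 phase 1: onyx yes -> prepared; bravo no -> aborted; indigo yes -> prepared; lumen yes -> prepared; kilo no -> aborted

Answer: bravo kilo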